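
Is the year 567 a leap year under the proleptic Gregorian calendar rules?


Gregorian leap year rule: divisible by 4, but not by 100, unless also by 400.
567 is not divisible by 4 -> not a leap year

No


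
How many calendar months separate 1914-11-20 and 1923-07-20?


From November 1914 to July 1923
9 years * 12 = 108 months, minus 4 months = 104

104 months


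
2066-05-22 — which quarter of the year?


Month: May (month 5)
Q1: Jan-Mar, Q2: Apr-Jun, Q3: Jul-Sep, Q4: Oct-Dec

Q2


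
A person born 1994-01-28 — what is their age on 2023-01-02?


Birth: 1994-01-28
Reference: 2023-01-02
Year difference: 2023 - 1994 = 29
Birthday not yet reached in 2023, subtract 1

28 years old


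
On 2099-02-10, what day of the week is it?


Date: February 10, 2099
Anchor: Jan 1, 2099. With p = 2099 - 1 = 2098: (p + p//4 - p//100 + p//400) mod 7 = (2098 + 524 - 20 + 5) mod 7 = 2607 mod 7 = 3 -> Thursday (Mon=0 ... Sun=6)
Days before February (Jan): 31; offset = 31 + 10 - 1 = 40
Weekday index = (3 + 40) mod 7 = 1

Day of the week: Tuesday


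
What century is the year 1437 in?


Century = (year - 1) // 100 + 1
= (1437 - 1) // 100 + 1
= 1436 // 100 + 1
= 14 + 1

15th century


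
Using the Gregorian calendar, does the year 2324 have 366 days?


Gregorian leap year rule: divisible by 4, but not by 100, unless also by 400.
2324 is divisible by 4 but not 100 -> leap year

Yes


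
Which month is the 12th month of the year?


Month 12 of 12

December


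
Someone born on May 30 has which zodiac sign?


Date: May 30
Conventional tropical zodiac dates: Gemini from May 21 onward; Cancer starts June 21
May 30 falls within the Gemini range

Gemini


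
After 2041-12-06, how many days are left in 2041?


Day of year: 340 of 365
Remaining = 365 - 340

25 days


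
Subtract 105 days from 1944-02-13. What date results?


Start: 1944-02-13, subtract 105 days
Back 13 days from February 13 reaches January 31, 1944 -> 92 left
January 1944 has 31 days -> back to December 31, 1943 -> 61 left
December 1943 has 31 days -> back to November 30, 1943 -> 30 left
November 1943 has 30 days -> back to October 31, 1943 -> 0 left
October 1943: 31 - 0 = 31 -> lands on October 31

Result: 1943-10-31


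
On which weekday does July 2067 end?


July 2067 has 31 days
Anchor: Jan 1, 2067. With p = 2067 - 1 = 2066: (p + p//4 - p//100 + p//400) mod 7 = (2066 + 516 - 20 + 5) mod 7 = 2567 mod 7 = 5 -> Saturday (Mon=0 ... Sun=6)
Days before July (Jan-Jun): 181; July 1 index = (5 + 181) mod 7 = 4 -> Friday
Last day offset: 31 - 1 = 30 days
Weekday index = (4 + 30) mod 7 = 6

Sunday, July 31


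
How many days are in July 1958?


July 1958

31 days


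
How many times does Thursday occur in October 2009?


October 2009 has 31 days
Anchor: Jan 1, 2009. With p = 2009 - 1 = 2008: (p + p//4 - p//100 + p//400) mod 7 = (2008 + 502 - 20 + 5) mod 7 = 2495 mod 7 = 3 -> Thursday (Mon=0 ... Sun=6)
Days before October (Jan-Sep): 273; October 1 index = (3 + 273) mod 7 = 3 -> Thursday
First Thursday is October 1
Thursdays: 1, 8, 15, 22, 29

5 Thursdays


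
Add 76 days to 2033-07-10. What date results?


Start: 2033-07-10, add 76 days
July 2033 has 31 days: 31 - 10 = 21 days to July 31 -> 55 left
August 2033 has 31 days -> 24 left
September 2033: 24 <= 30 -> lands on September 24

Result: 2033-09-24


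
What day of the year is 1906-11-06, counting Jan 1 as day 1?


Date: November 6, 1906
Days in months 1 through 10: 304
Plus 6 days in November

Day of year: 310


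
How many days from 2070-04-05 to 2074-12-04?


From 2070-04-05 to 2074-12-04
2070-04-05: days before April = 31 + 28 + 31 = 90 (2070 is not a leap year); day of year = 90 + 5 = 95
2074-12-04: days before December = 31 + 28 + 31 + 30 + 31 + 30 + 31 + 31 + 30 + 31 + 30 = 334 (2074 is not a leap year); day of year = 334 + 4 = 338
Rest of 2070: 365 - 95 = 270
Full years 2071 (365), 2072 (366), 2073 (365): 1096
Total = 270 + 1096 + 338 = 1704

1704 days


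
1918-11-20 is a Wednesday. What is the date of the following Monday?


Current: Wednesday
Target: Monday
Days ahead: 5

Next Monday: 1918-11-25


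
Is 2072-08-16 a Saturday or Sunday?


Anchor: Jan 1, 2072. With p = 2072 - 1 = 2071: (p + p//4 - p//100 + p//400) mod 7 = (2071 + 517 - 20 + 5) mod 7 = 2573 mod 7 = 4 -> Friday (Mon=0 ... Sun=6)
Day of year: 229; offset = 228
Weekday index = (4 + 228) mod 7 = 1 -> Tuesday
Weekend days: Saturday, Sunday

No


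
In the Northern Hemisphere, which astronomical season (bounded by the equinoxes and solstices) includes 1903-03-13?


Date: March 13
Astronomical Winter (approx.; exact equinox/solstice day varies by year): December 21 to March 19
March 13 falls within the Winter window

Winter


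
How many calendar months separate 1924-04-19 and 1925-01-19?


From April 1924 to January 1925
1 year * 12 = 12 months, minus 3 months = 9

9 months


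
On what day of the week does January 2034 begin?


Target: January 1, 2034
Anchor: Jan 1, 2034. With p = 2034 - 1 = 2033: (p + p//4 - p//100 + p//400) mod 7 = (2033 + 508 - 20 + 5) mod 7 = 2526 mod 7 = 6 -> Sunday (Mon=0 ... Sun=6)
Offset from anchor: 0 days
Weekday index = (6 + 0) mod 7 = 6

Sunday


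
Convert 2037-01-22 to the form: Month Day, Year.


ISO 2037-01-22 parses as year=2037, month=01, day=22
Month 1 -> January

January 22, 2037


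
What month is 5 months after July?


July is month 7
7 + 5 = 12

December


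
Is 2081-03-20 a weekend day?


Anchor: Jan 1, 2081. With p = 2081 - 1 = 2080: (p + p//4 - p//100 + p//400) mod 7 = (2080 + 520 - 20 + 5) mod 7 = 2585 mod 7 = 2 -> Wednesday (Mon=0 ... Sun=6)
Day of year: 79; offset = 78
Weekday index = (2 + 78) mod 7 = 3 -> Thursday
Weekend days: Saturday, Sunday

No


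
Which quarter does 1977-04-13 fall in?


Month: April (month 4)
Q1: Jan-Mar, Q2: Apr-Jun, Q3: Jul-Sep, Q4: Oct-Dec

Q2


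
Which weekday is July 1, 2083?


Target: July 1, 2083
Anchor: Jan 1, 2083. With p = 2083 - 1 = 2082: (p + p//4 - p//100 + p//400) mod 7 = (2082 + 520 - 20 + 5) mod 7 = 2587 mod 7 = 4 -> Friday (Mon=0 ... Sun=6)
Days before July (Jan-Jun): 181 days
Weekday index = (4 + 181) mod 7 = 3

Thursday


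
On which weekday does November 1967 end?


November 1967 has 30 days
Anchor: Jan 1, 1967. With p = 1967 - 1 = 1966: (p + p//4 - p//100 + p//400) mod 7 = (1966 + 491 - 19 + 4) mod 7 = 2442 mod 7 = 6 -> Sunday (Mon=0 ... Sun=6)
Days before November (Jan-Oct): 304; November 1 index = (6 + 304) mod 7 = 2 -> Wednesday
Last day offset: 30 - 1 = 29 days
Weekday index = (2 + 29) mod 7 = 3

Thursday, November 30


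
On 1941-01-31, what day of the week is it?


Date: January 31, 1941
Anchor: Jan 1, 1941. With p = 1941 - 1 = 1940: (p + p//4 - p//100 + p//400) mod 7 = (1940 + 485 - 19 + 4) mod 7 = 2410 mod 7 = 2 -> Wednesday (Mon=0 ... Sun=6)
Days into year = 31 - 1 = 30
Weekday index = (2 + 30) mod 7 = 4

Day of the week: Friday


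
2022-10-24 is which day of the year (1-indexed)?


Date: October 24, 2022
Days in months 1 through 9: 273
Plus 24 days in October

Day of year: 297


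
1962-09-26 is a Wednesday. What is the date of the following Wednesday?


Current: Wednesday
Target: Wednesday
Days ahead: 7

Next Wednesday: 1962-10-03


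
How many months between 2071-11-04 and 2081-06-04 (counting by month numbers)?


From November 2071 to June 2081
10 years * 12 = 120 months, minus 5 months = 115

115 months


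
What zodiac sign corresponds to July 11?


Date: July 11
Conventional tropical zodiac dates: Cancer from June 21 onward; Leo starts July 23
July 11 falls within the Cancer range

Cancer


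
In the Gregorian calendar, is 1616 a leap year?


Gregorian leap year rule: divisible by 4, but not by 100, unless also by 400.
1616 is divisible by 4 but not 100 -> leap year

Yes


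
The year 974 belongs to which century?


Century = (year - 1) // 100 + 1
= (974 - 1) // 100 + 1
= 973 // 100 + 1
= 9 + 1

10th century


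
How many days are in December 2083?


December 2083

31 days


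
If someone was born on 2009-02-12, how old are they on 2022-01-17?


Birth: 2009-02-12
Reference: 2022-01-17
Year difference: 2022 - 2009 = 13
Birthday not yet reached in 2022, subtract 1

12 years old


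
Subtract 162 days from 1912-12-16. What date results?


Start: 1912-12-16, subtract 162 days
Back 16 days from December 16 reaches November 30, 1912 -> 146 left
November 1912 has 30 days -> back to October 31, 1912 -> 116 left
October 1912 has 31 days -> back to September 30, 1912 -> 85 left
September 1912 has 30 days -> back to August 31, 1912 -> 55 left
August 1912 has 31 days -> back to July 31, 1912 -> 24 left
July 1912: 31 - 24 = 7 -> lands on July 7

Result: 1912-07-07


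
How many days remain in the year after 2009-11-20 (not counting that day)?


Day of year: 324 of 365
Remaining = 365 - 324

41 days


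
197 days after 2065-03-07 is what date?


Start: 2065-03-07, add 197 days
March 2065 has 31 days: 31 - 7 = 24 days to March 31 -> 173 left
April 2065 has 30 days -> 143 left
May 2065 has 31 days -> 112 left
June 2065 has 30 days -> 82 left
July 2065 has 31 days -> 51 left
August 2065 has 31 days -> 20 left
September 2065: 20 <= 30 -> lands on September 20

Result: 2065-09-20


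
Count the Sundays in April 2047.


April 2047 has 30 days
Anchor: Jan 1, 2047. With p = 2047 - 1 = 2046: (p + p//4 - p//100 + p//400) mod 7 = (2046 + 511 - 20 + 5) mod 7 = 2542 mod 7 = 1 -> Tuesday (Mon=0 ... Sun=6)
Days before April (Jan-Mar): 90; April 1 index = (1 + 90) mod 7 = 0 -> Monday
First Sunday is April 7
Sundays: 7, 14, 21, 28

4 Sundays


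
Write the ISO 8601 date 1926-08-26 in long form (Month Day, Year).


ISO 1926-08-26 parses as year=1926, month=08, day=26
Month 8 -> August

August 26, 1926


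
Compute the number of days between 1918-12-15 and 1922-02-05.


From 1918-12-15 to 1922-02-05
1918-12-15: days before December = 31 + 28 + 31 + 30 + 31 + 30 + 31 + 31 + 30 + 31 + 30 = 334 (1918 is not a leap year); day of year = 334 + 15 = 349
1922-02-05: days before February = 31; day of year = 31 + 5 = 36
Rest of 1918: 365 - 349 = 16
Full years 1919 (365), 1920 (366), 1921 (365): 1096
Total = 16 + 1096 + 36 = 1148

1148 days


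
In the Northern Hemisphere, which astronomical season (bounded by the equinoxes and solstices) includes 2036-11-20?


Date: November 20
Astronomical Autumn (approx.; exact equinox/solstice day varies by year): September 22 to December 20
November 20 falls within the Autumn window

Autumn


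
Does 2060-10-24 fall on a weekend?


Anchor: Jan 1, 2060. With p = 2060 - 1 = 2059: (p + p//4 - p//100 + p//400) mod 7 = (2059 + 514 - 20 + 5) mod 7 = 2558 mod 7 = 3 -> Thursday (Mon=0 ... Sun=6)
Day of year: 298; offset = 297
Weekday index = (3 + 297) mod 7 = 6 -> Sunday
Weekend days: Saturday, Sunday

Yes


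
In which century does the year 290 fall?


Century = (year - 1) // 100 + 1
= (290 - 1) // 100 + 1
= 289 // 100 + 1
= 2 + 1

3rd century


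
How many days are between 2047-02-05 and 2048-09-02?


From 2047-02-05 to 2048-09-02
2047-02-05: days before February = 31; day of year = 31 + 5 = 36
2048-09-02: days before September = 31 + 29 + 31 + 30 + 31 + 30 + 31 + 31 = 244 (2048 is a leap year); day of year = 244 + 2 = 246
Rest of 2047: 365 - 36 = 329
Total = 329 + 246 = 575

575 days


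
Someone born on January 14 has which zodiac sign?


Date: January 14
Conventional tropical zodiac dates: Capricorn from December 22 onward; Aquarius starts January 20
January 14 falls within the Capricorn range

Capricorn


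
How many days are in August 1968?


August 1968

31 days


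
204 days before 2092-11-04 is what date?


Start: 2092-11-04, subtract 204 days
Back 4 days from November 4 reaches October 31, 2092 -> 200 left
October 2092 has 31 days -> back to September 30, 2092 -> 169 left
September 2092 has 30 days -> back to August 31, 2092 -> 139 left
August 2092 has 31 days -> back to July 31, 2092 -> 108 left
July 2092 has 31 days -> back to June 30, 2092 -> 77 left
June 2092 has 30 days -> back to May 31, 2092 -> 47 left
May 2092 has 31 days -> back to April 30, 2092 -> 16 left
April 2092: 30 - 16 = 14 -> lands on April 14

Result: 2092-04-14


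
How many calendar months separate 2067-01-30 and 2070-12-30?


From January 2067 to December 2070
3 years * 12 = 36 months, plus 11 months = 47

47 months


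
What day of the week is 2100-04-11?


Date: April 11, 2100
Anchor: Jan 1, 2100. With p = 2100 - 1 = 2099: (p + p//4 - p//100 + p//400) mod 7 = (2099 + 524 - 20 + 5) mod 7 = 2608 mod 7 = 4 -> Friday (Mon=0 ... Sun=6)
Days before April (Jan-Mar): 90; offset = 90 + 11 - 1 = 100
Weekday index = (4 + 100) mod 7 = 6

Day of the week: Sunday


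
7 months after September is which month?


September is month 9
9 + 7 = 16; wrap: 16 - 12 = 4

April


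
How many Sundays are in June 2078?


June 2078 has 30 days
Anchor: Jan 1, 2078. With p = 2078 - 1 = 2077: (p + p//4 - p//100 + p//400) mod 7 = (2077 + 519 - 20 + 5) mod 7 = 2581 mod 7 = 5 -> Saturday (Mon=0 ... Sun=6)
Days before June (Jan-May): 151; June 1 index = (5 + 151) mod 7 = 2 -> Wednesday
First Sunday is June 5
Sundays: 5, 12, 19, 26

4 Sundays


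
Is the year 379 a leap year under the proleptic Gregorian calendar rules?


Gregorian leap year rule: divisible by 4, but not by 100, unless also by 400.
379 is not divisible by 4 -> not a leap year

No


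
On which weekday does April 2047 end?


April 2047 has 30 days
Anchor: Jan 1, 2047. With p = 2047 - 1 = 2046: (p + p//4 - p//100 + p//400) mod 7 = (2046 + 511 - 20 + 5) mod 7 = 2542 mod 7 = 1 -> Tuesday (Mon=0 ... Sun=6)
Days before April (Jan-Mar): 90; April 1 index = (1 + 90) mod 7 = 0 -> Monday
Last day offset: 30 - 1 = 29 days
Weekday index = (0 + 29) mod 7 = 1

Tuesday, April 30


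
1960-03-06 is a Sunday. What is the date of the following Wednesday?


Current: Sunday
Target: Wednesday
Days ahead: 3

Next Wednesday: 1960-03-09


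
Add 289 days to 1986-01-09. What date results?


Start: 1986-01-09, add 289 days
January 1986 has 31 days: 31 - 9 = 22 days to January 31 -> 267 left
February 1986 has 28 days -> 239 left
March 1986 has 31 days -> 208 left
April 1986 has 30 days -> 178 left
May 1986 has 31 days -> 147 left
June 1986 has 30 days -> 117 left
July 1986 has 31 days -> 86 left
August 1986 has 31 days -> 55 left
September 1986 has 30 days -> 25 left
October 1986: 25 <= 31 -> lands on October 25

Result: 1986-10-25


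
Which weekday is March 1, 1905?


Target: March 1, 1905
Anchor: Jan 1, 1905. With p = 1905 - 1 = 1904: (p + p//4 - p//100 + p//400) mod 7 = (1904 + 476 - 19 + 4) mod 7 = 2365 mod 7 = 6 -> Sunday (Mon=0 ... Sun=6)
Days before March (Jan-Feb): 59 days
Weekday index = (6 + 59) mod 7 = 2

Wednesday


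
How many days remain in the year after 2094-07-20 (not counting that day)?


Day of year: 201 of 365
Remaining = 365 - 201

164 days


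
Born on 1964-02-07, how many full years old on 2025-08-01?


Birth: 1964-02-07
Reference: 2025-08-01
Year difference: 2025 - 1964 = 61

61 years old


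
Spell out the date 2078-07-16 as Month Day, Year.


ISO 2078-07-16 parses as year=2078, month=07, day=16
Month 7 -> July

July 16, 2078


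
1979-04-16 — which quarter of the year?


Month: April (month 4)
Q1: Jan-Mar, Q2: Apr-Jun, Q3: Jul-Sep, Q4: Oct-Dec

Q2


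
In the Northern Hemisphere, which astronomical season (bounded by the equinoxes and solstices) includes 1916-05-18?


Date: May 18
Astronomical Spring (approx.; exact equinox/solstice day varies by year): March 20 to June 20
May 18 falls within the Spring window

Spring


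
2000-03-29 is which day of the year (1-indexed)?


Date: March 29, 2000
Days in months 1 through 2: 60
Plus 29 days in March

Day of year: 89


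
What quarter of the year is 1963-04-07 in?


Month: April (month 4)
Q1: Jan-Mar, Q2: Apr-Jun, Q3: Jul-Sep, Q4: Oct-Dec

Q2


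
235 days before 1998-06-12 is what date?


Start: 1998-06-12, subtract 235 days
Back 12 days from June 12 reaches May 31, 1998 -> 223 left
May 1998 has 31 days -> back to April 30, 1998 -> 192 left
April 1998 has 30 days -> back to March 31, 1998 -> 162 left
March 1998 has 31 days -> back to February 28, 1998 -> 131 left
February 1998 has 28 days -> back to January 31, 1998 -> 103 left
January 1998 has 31 days -> back to December 31, 1997 -> 72 left
December 1997 has 31 days -> back to November 30, 1997 -> 41 left
November 1997 has 30 days -> back to October 31, 1997 -> 11 left
October 1997: 31 - 11 = 20 -> lands on October 20

Result: 1997-10-20


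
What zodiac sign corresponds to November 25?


Date: November 25
Conventional tropical zodiac dates: Sagittarius from November 22 onward; Capricorn starts December 22
November 25 falls within the Sagittarius range

Sagittarius


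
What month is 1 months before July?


July is month 7
7 - 1 = 6

June


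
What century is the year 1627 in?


Century = (year - 1) // 100 + 1
= (1627 - 1) // 100 + 1
= 1626 // 100 + 1
= 16 + 1

17th century


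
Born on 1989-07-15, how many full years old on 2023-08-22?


Birth: 1989-07-15
Reference: 2023-08-22
Year difference: 2023 - 1989 = 34

34 years old


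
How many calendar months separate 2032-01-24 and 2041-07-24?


From January 2032 to July 2041
9 years * 12 = 108 months, plus 6 months = 114

114 months


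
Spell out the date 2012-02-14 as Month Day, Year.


ISO 2012-02-14 parses as year=2012, month=02, day=14
Month 2 -> February

February 14, 2012


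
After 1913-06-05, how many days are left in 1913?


Day of year: 156 of 365
Remaining = 365 - 156

209 days


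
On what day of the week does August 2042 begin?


Target: August 1, 2042
Anchor: Jan 1, 2042. With p = 2042 - 1 = 2041: (p + p//4 - p//100 + p//400) mod 7 = (2041 + 510 - 20 + 5) mod 7 = 2536 mod 7 = 2 -> Wednesday (Mon=0 ... Sun=6)
Days before August (Jan-Jul): 212 days
Weekday index = (2 + 212) mod 7 = 4

Friday


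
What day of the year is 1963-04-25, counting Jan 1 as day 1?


Date: April 25, 1963
Days in months 1 through 3: 90
Plus 25 days in April

Day of year: 115


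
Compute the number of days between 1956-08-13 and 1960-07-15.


From 1956-08-13 to 1960-07-15
1956-08-13: days before August = 31 + 29 + 31 + 30 + 31 + 30 + 31 = 213 (1956 is a leap year); day of year = 213 + 13 = 226
1960-07-15: days before July = 31 + 29 + 31 + 30 + 31 + 30 = 182 (1960 is a leap year); day of year = 182 + 15 = 197
Rest of 1956: 366 - 226 = 140
Full years 1957 (365), 1958 (365), 1959 (365): 1095
Total = 140 + 1095 + 197 = 1432

1432 days


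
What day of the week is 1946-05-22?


Date: May 22, 1946
Anchor: Jan 1, 1946. With p = 1946 - 1 = 1945: (p + p//4 - p//100 + p//400) mod 7 = (1945 + 486 - 19 + 4) mod 7 = 2416 mod 7 = 1 -> Tuesday (Mon=0 ... Sun=6)
Days before May (Jan-Apr): 120; offset = 120 + 22 - 1 = 141
Weekday index = (1 + 141) mod 7 = 2

Day of the week: Wednesday


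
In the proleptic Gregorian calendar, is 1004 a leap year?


Gregorian leap year rule: divisible by 4, but not by 100, unless also by 400.
1004 is divisible by 4 but not 100 -> leap year

Yes


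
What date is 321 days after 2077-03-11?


Start: 2077-03-11, add 321 days
March 2077 has 31 days: 31 - 11 = 20 days to March 31 -> 301 left
April 2077 has 30 days -> 271 left
May 2077 has 31 days -> 240 left
June 2077 has 30 days -> 210 left
July 2077 has 31 days -> 179 left
August 2077 has 31 days -> 148 left
September 2077 has 30 days -> 118 left
October 2077 has 31 days -> 87 left
November 2077 has 30 days -> 57 left
December 2077 has 31 days -> 26 left
January 2078: 26 <= 31 -> lands on January 26

Result: 2078-01-26


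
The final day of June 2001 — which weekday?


June 2001 has 30 days
Anchor: Jan 1, 2001. With p = 2001 - 1 = 2000: (p + p//4 - p//100 + p//400) mod 7 = (2000 + 500 - 20 + 5) mod 7 = 2485 mod 7 = 0 -> Monday (Mon=0 ... Sun=6)
Days before June (Jan-May): 151; June 1 index = (0 + 151) mod 7 = 4 -> Friday
Last day offset: 30 - 1 = 29 days
Weekday index = (4 + 29) mod 7 = 5

Saturday, June 30


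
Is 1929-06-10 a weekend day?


Anchor: Jan 1, 1929. With p = 1929 - 1 = 1928: (p + p//4 - p//100 + p//400) mod 7 = (1928 + 482 - 19 + 4) mod 7 = 2395 mod 7 = 1 -> Tuesday (Mon=0 ... Sun=6)
Day of year: 161; offset = 160
Weekday index = (1 + 160) mod 7 = 0 -> Monday
Weekend days: Saturday, Sunday

No


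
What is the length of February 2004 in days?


February 2004 (leap year: yes)

29 days


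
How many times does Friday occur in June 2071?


June 2071 has 30 days
Anchor: Jan 1, 2071. With p = 2071 - 1 = 2070: (p + p//4 - p//100 + p//400) mod 7 = (2070 + 517 - 20 + 5) mod 7 = 2572 mod 7 = 3 -> Thursday (Mon=0 ... Sun=6)
Days before June (Jan-May): 151; June 1 index = (3 + 151) mod 7 = 0 -> Monday
First Friday is June 5
Fridays: 5, 12, 19, 26

4 Fridays


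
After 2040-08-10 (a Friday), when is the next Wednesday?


Current: Friday
Target: Wednesday
Days ahead: 5

Next Wednesday: 2040-08-15


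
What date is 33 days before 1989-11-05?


Start: 1989-11-05, subtract 33 days
Back 5 days from November 5 reaches October 31, 1989 -> 28 left
October 1989: 31 - 28 = 3 -> lands on October 3

Result: 1989-10-03


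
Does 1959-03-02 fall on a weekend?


Anchor: Jan 1, 1959. With p = 1959 - 1 = 1958: (p + p//4 - p//100 + p//400) mod 7 = (1958 + 489 - 19 + 4) mod 7 = 2432 mod 7 = 3 -> Thursday (Mon=0 ... Sun=6)
Day of year: 61; offset = 60
Weekday index = (3 + 60) mod 7 = 0 -> Monday
Weekend days: Saturday, Sunday

No


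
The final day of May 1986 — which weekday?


May 1986 has 31 days
Anchor: Jan 1, 1986. With p = 1986 - 1 = 1985: (p + p//4 - p//100 + p//400) mod 7 = (1985 + 496 - 19 + 4) mod 7 = 2466 mod 7 = 2 -> Wednesday (Mon=0 ... Sun=6)
Days before May (Jan-Apr): 120; May 1 index = (2 + 120) mod 7 = 3 -> Thursday
Last day offset: 31 - 1 = 30 days
Weekday index = (3 + 30) mod 7 = 5

Saturday, May 31


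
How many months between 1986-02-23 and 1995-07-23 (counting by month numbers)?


From February 1986 to July 1995
9 years * 12 = 108 months, plus 5 months = 113

113 months


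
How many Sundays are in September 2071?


September 2071 has 30 days
Anchor: Jan 1, 2071. With p = 2071 - 1 = 2070: (p + p//4 - p//100 + p//400) mod 7 = (2070 + 517 - 20 + 5) mod 7 = 2572 mod 7 = 3 -> Thursday (Mon=0 ... Sun=6)
Days before September (Jan-Aug): 243; September 1 index = (3 + 243) mod 7 = 1 -> Tuesday
First Sunday is September 6
Sundays: 6, 13, 20, 27

4 Sundays


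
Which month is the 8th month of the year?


Month 8 of 12

August


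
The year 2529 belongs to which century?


Century = (year - 1) // 100 + 1
= (2529 - 1) // 100 + 1
= 2528 // 100 + 1
= 25 + 1

26th century


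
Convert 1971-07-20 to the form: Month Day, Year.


ISO 1971-07-20 parses as year=1971, month=07, day=20
Month 7 -> July

July 20, 1971


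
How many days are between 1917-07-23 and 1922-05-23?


From 1917-07-23 to 1922-05-23
1917-07-23: days before July = 31 + 28 + 31 + 30 + 31 + 30 = 181 (1917 is not a leap year); day of year = 181 + 23 = 204
1922-05-23: days before May = 31 + 28 + 31 + 30 = 120 (1922 is not a leap year); day of year = 120 + 23 = 143
Rest of 1917: 365 - 204 = 161
Full years 1918 (365), 1919 (365), 1920 (366), 1921 (365): 1461
Total = 161 + 1461 + 143 = 1765

1765 days


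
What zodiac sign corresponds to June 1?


Date: June 1
Conventional tropical zodiac dates: Gemini from May 21 onward; Cancer starts June 21
June 1 falls within the Gemini range

Gemini


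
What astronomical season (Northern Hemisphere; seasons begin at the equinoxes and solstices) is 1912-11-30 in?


Date: November 30
Astronomical Autumn (approx.; exact equinox/solstice day varies by year): September 22 to December 20
November 30 falls within the Autumn window

Autumn


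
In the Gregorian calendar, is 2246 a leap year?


Gregorian leap year rule: divisible by 4, but not by 100, unless also by 400.
2246 is not divisible by 4 -> not a leap year

No


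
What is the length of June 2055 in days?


June 2055

30 days


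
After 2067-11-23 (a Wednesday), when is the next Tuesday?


Current: Wednesday
Target: Tuesday
Days ahead: 6

Next Tuesday: 2067-11-29


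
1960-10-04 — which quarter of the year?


Month: October (month 10)
Q1: Jan-Mar, Q2: Apr-Jun, Q3: Jul-Sep, Q4: Oct-Dec

Q4


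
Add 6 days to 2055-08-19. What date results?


Start: 2055-08-19, add 6 days
August 2055 has 31 days; 19 + 6 = 25 stays within August

Result: 2055-08-25


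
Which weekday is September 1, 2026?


Target: September 1, 2026
Anchor: Jan 1, 2026. With p = 2026 - 1 = 2025: (p + p//4 - p//100 + p//400) mod 7 = (2025 + 506 - 20 + 5) mod 7 = 2516 mod 7 = 3 -> Thursday (Mon=0 ... Sun=6)
Days before September (Jan-Aug): 243 days
Weekday index = (3 + 243) mod 7 = 1

Tuesday


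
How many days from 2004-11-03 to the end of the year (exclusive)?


Day of year: 308 of 366
Remaining = 366 - 308

58 days


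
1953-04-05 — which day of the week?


Date: April 5, 1953
Anchor: Jan 1, 1953. With p = 1953 - 1 = 1952: (p + p//4 - p//100 + p//400) mod 7 = (1952 + 488 - 19 + 4) mod 7 = 2425 mod 7 = 3 -> Thursday (Mon=0 ... Sun=6)
Days before April (Jan-Mar): 90; offset = 90 + 5 - 1 = 94
Weekday index = (3 + 94) mod 7 = 6

Day of the week: Sunday


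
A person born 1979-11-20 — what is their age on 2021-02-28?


Birth: 1979-11-20
Reference: 2021-02-28
Year difference: 2021 - 1979 = 42
Birthday not yet reached in 2021, subtract 1

41 years old


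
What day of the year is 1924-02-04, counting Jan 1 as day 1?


Date: February 4, 1924
Days in months 1 through 1: 31
Plus 4 days in February

Day of year: 35


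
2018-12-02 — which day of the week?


Date: December 2, 2018
Anchor: Jan 1, 2018. With p = 2018 - 1 = 2017: (p + p//4 - p//100 + p//400) mod 7 = (2017 + 504 - 20 + 5) mod 7 = 2506 mod 7 = 0 -> Monday (Mon=0 ... Sun=6)
Days before December (Jan-Nov): 334; offset = 334 + 2 - 1 = 335
Weekday index = (0 + 335) mod 7 = 6

Day of the week: Sunday


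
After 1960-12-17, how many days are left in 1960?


Day of year: 352 of 366
Remaining = 366 - 352

14 days


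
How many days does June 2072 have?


June 2072

30 days


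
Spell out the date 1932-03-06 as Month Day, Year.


ISO 1932-03-06 parses as year=1932, month=03, day=06
Month 3 -> March

March 6, 1932


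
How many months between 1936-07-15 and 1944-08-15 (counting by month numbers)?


From July 1936 to August 1944
8 years * 12 = 96 months, plus 1 month = 97

97 months


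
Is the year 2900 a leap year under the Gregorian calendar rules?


Gregorian leap year rule: divisible by 4, but not by 100, unless also by 400.
2900 is divisible by 100 but not 400 -> not a leap year

No


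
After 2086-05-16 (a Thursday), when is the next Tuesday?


Current: Thursday
Target: Tuesday
Days ahead: 5

Next Tuesday: 2086-05-21


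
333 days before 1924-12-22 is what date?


Start: 1924-12-22, subtract 333 days
Back 22 days from December 22 reaches November 30, 1924 -> 311 left
November 1924 has 30 days -> back to October 31, 1924 -> 281 left
October 1924 has 31 days -> back to September 30, 1924 -> 250 left
September 1924 has 30 days -> back to August 31, 1924 -> 220 left
August 1924 has 31 days -> back to July 31, 1924 -> 189 left
July 1924 has 31 days -> back to June 30, 1924 -> 158 left
June 1924 has 30 days -> back to May 31, 1924 -> 128 left
May 1924 has 31 days -> back to April 30, 1924 -> 97 left
April 1924 has 30 days -> back to March 31, 1924 -> 67 left
March 1924 has 31 days -> back to February 29, 1924 -> 36 left
February 1924 has 29 days -> back to January 31, 1924 -> 7 left
January 1924: 31 - 7 = 24 -> lands on January 24

Result: 1924-01-24


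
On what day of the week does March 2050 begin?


Target: March 1, 2050
Anchor: Jan 1, 2050. With p = 2050 - 1 = 2049: (p + p//4 - p//100 + p//400) mod 7 = (2049 + 512 - 20 + 5) mod 7 = 2546 mod 7 = 5 -> Saturday (Mon=0 ... Sun=6)
Days before March (Jan-Feb): 59 days
Weekday index = (5 + 59) mod 7 = 1

Tuesday


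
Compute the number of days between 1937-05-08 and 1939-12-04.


From 1937-05-08 to 1939-12-04
1937-05-08: days before May = 31 + 28 + 31 + 30 = 120 (1937 is not a leap year); day of year = 120 + 8 = 128
1939-12-04: days before December = 31 + 28 + 31 + 30 + 31 + 30 + 31 + 31 + 30 + 31 + 30 = 334 (1939 is not a leap year); day of year = 334 + 4 = 338
Rest of 1937: 365 - 128 = 237
Full years 1938 (365): 365
Total = 237 + 365 + 338 = 940

940 days


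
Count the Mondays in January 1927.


January 1927 has 31 days
Anchor: Jan 1, 1927. With p = 1927 - 1 = 1926: (p + p//4 - p//100 + p//400) mod 7 = (1926 + 481 - 19 + 4) mod 7 = 2392 mod 7 = 5 -> Saturday (Mon=0 ... Sun=6)
January 1 is the anchor itself -> Saturday
First Monday is January 3
Mondays: 3, 10, 17, 24, 31

5 Mondays


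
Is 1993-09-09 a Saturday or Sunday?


Anchor: Jan 1, 1993. With p = 1993 - 1 = 1992: (p + p//4 - p//100 + p//400) mod 7 = (1992 + 498 - 19 + 4) mod 7 = 2475 mod 7 = 4 -> Friday (Mon=0 ... Sun=6)
Day of year: 252; offset = 251
Weekday index = (4 + 251) mod 7 = 3 -> Thursday
Weekend days: Saturday, Sunday

No


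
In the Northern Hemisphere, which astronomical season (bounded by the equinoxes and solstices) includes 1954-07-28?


Date: July 28
Astronomical Summer (approx.; exact equinox/solstice day varies by year): June 21 to September 21
July 28 falls within the Summer window

Summer


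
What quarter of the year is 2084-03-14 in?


Month: March (month 3)
Q1: Jan-Mar, Q2: Apr-Jun, Q3: Jul-Sep, Q4: Oct-Dec

Q1


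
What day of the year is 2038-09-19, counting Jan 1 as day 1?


Date: September 19, 2038
Days in months 1 through 8: 243
Plus 19 days in September

Day of year: 262


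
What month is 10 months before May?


May is month 5
5 - 10 = -5; wrap: -5 + 12 = 7

July


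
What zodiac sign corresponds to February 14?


Date: February 14
Conventional tropical zodiac dates: Aquarius from January 20 onward; Pisces starts February 19
February 14 falls within the Aquarius range

Aquarius


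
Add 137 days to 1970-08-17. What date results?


Start: 1970-08-17, add 137 days
August 1970 has 31 days: 31 - 17 = 14 days to August 31 -> 123 left
September 1970 has 30 days -> 93 left
October 1970 has 31 days -> 62 left
November 1970 has 30 days -> 32 left
December 1970 has 31 days -> 1 left
January 1971: 1 <= 31 -> lands on January 1

Result: 1971-01-01


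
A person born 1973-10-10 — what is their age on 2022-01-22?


Birth: 1973-10-10
Reference: 2022-01-22
Year difference: 2022 - 1973 = 49
Birthday not yet reached in 2022, subtract 1

48 years old


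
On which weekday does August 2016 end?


August 2016 has 31 days
Anchor: Jan 1, 2016. With p = 2016 - 1 = 2015: (p + p//4 - p//100 + p//400) mod 7 = (2015 + 503 - 20 + 5) mod 7 = 2503 mod 7 = 4 -> Friday (Mon=0 ... Sun=6)
Days before August (Jan-Jul): 213; August 1 index = (4 + 213) mod 7 = 0 -> Monday
Last day offset: 31 - 1 = 30 days
Weekday index = (0 + 30) mod 7 = 2

Wednesday, August 31


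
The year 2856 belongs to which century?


Century = (year - 1) // 100 + 1
= (2856 - 1) // 100 + 1
= 2855 // 100 + 1
= 28 + 1

29th century


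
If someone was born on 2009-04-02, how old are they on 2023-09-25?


Birth: 2009-04-02
Reference: 2023-09-25
Year difference: 2023 - 2009 = 14

14 years old


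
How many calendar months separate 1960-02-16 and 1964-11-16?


From February 1960 to November 1964
4 years * 12 = 48 months, plus 9 months = 57

57 months


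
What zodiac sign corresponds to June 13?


Date: June 13
Conventional tropical zodiac dates: Gemini from May 21 onward; Cancer starts June 21
June 13 falls within the Gemini range

Gemini


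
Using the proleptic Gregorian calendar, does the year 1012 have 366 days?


Gregorian leap year rule: divisible by 4, but not by 100, unless also by 400.
1012 is divisible by 4 but not 100 -> leap year

Yes


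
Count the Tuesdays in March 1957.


March 1957 has 31 days
Anchor: Jan 1, 1957. With p = 1957 - 1 = 1956: (p + p//4 - p//100 + p//400) mod 7 = (1956 + 489 - 19 + 4) mod 7 = 2430 mod 7 = 1 -> Tuesday (Mon=0 ... Sun=6)
Days before March (Jan-Feb): 59; March 1 index = (1 + 59) mod 7 = 4 -> Friday
First Tuesday is March 5
Tuesdays: 5, 12, 19, 26

4 Tuesdays


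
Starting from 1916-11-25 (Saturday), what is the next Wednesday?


Current: Saturday
Target: Wednesday
Days ahead: 4

Next Wednesday: 1916-11-29


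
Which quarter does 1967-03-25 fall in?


Month: March (month 3)
Q1: Jan-Mar, Q2: Apr-Jun, Q3: Jul-Sep, Q4: Oct-Dec

Q1


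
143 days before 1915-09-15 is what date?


Start: 1915-09-15, subtract 143 days
Back 15 days from September 15 reaches August 31, 1915 -> 128 left
August 1915 has 31 days -> back to July 31, 1915 -> 97 left
July 1915 has 31 days -> back to June 30, 1915 -> 66 left
June 1915 has 30 days -> back to May 31, 1915 -> 36 left
May 1915 has 31 days -> back to April 30, 1915 -> 5 left
April 1915: 30 - 5 = 25 -> lands on April 25

Result: 1915-04-25


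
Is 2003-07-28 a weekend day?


Anchor: Jan 1, 2003. With p = 2003 - 1 = 2002: (p + p//4 - p//100 + p//400) mod 7 = (2002 + 500 - 20 + 5) mod 7 = 2487 mod 7 = 2 -> Wednesday (Mon=0 ... Sun=6)
Day of year: 209; offset = 208
Weekday index = (2 + 208) mod 7 = 0 -> Monday
Weekend days: Saturday, Sunday

No


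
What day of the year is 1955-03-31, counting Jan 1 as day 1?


Date: March 31, 1955
Days in months 1 through 2: 59
Plus 31 days in March

Day of year: 90


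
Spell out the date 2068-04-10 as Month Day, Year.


ISO 2068-04-10 parses as year=2068, month=04, day=10
Month 4 -> April

April 10, 2068


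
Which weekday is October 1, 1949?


Target: October 1, 1949
Anchor: Jan 1, 1949. With p = 1949 - 1 = 1948: (p + p//4 - p//100 + p//400) mod 7 = (1948 + 487 - 19 + 4) mod 7 = 2420 mod 7 = 5 -> Saturday (Mon=0 ... Sun=6)
Days before October (Jan-Sep): 273 days
Weekday index = (5 + 273) mod 7 = 5

Saturday


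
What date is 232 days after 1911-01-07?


Start: 1911-01-07, add 232 days
January 1911 has 31 days: 31 - 7 = 24 days to January 31 -> 208 left
February 1911 has 28 days -> 180 left
March 1911 has 31 days -> 149 left
April 1911 has 30 days -> 119 left
May 1911 has 31 days -> 88 left
June 1911 has 30 days -> 58 left
July 1911 has 31 days -> 27 left
August 1911: 27 <= 31 -> lands on August 27

Result: 1911-08-27


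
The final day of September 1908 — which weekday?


September 1908 has 30 days
Anchor: Jan 1, 1908. With p = 1908 - 1 = 1907: (p + p//4 - p//100 + p//400) mod 7 = (1907 + 476 - 19 + 4) mod 7 = 2368 mod 7 = 2 -> Wednesday (Mon=0 ... Sun=6)
Days before September (Jan-Aug): 244; September 1 index = (2 + 244) mod 7 = 1 -> Tuesday
Last day offset: 30 - 1 = 29 days
Weekday index = (1 + 29) mod 7 = 2

Wednesday, September 30


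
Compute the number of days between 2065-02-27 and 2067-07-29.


From 2065-02-27 to 2067-07-29
2065-02-27: days before February = 31; day of year = 31 + 27 = 58
2067-07-29: days before July = 31 + 28 + 31 + 30 + 31 + 30 = 181 (2067 is not a leap year); day of year = 181 + 29 = 210
Rest of 2065: 365 - 58 = 307
Full years 2066 (365): 365
Total = 307 + 365 + 210 = 882

882 days


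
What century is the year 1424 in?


Century = (year - 1) // 100 + 1
= (1424 - 1) // 100 + 1
= 1423 // 100 + 1
= 14 + 1

15th century


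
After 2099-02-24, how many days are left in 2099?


Day of year: 55 of 365
Remaining = 365 - 55

310 days


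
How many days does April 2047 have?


April 2047

30 days


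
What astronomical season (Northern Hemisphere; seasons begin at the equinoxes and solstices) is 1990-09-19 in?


Date: September 19
Astronomical Summer (approx.; exact equinox/solstice day varies by year): June 21 to September 21
September 19 falls within the Summer window

Summer


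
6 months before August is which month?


August is month 8
8 - 6 = 2

February


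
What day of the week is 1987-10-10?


Date: October 10, 1987
Anchor: Jan 1, 1987. With p = 1987 - 1 = 1986: (p + p//4 - p//100 + p//400) mod 7 = (1986 + 496 - 19 + 4) mod 7 = 2467 mod 7 = 3 -> Thursday (Mon=0 ... Sun=6)
Days before October (Jan-Sep): 273; offset = 273 + 10 - 1 = 282
Weekday index = (3 + 282) mod 7 = 5

Day of the week: Saturday


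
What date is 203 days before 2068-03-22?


Start: 2068-03-22, subtract 203 days
Back 22 days from March 22 reaches February 29, 2068 -> 181 left
February 2068 has 29 days -> back to January 31, 2068 -> 152 left
January 2068 has 31 days -> back to December 31, 2067 -> 121 left
December 2067 has 31 days -> back to November 30, 2067 -> 90 left
November 2067 has 30 days -> back to October 31, 2067 -> 60 left
October 2067 has 31 days -> back to September 30, 2067 -> 29 left
September 2067: 30 - 29 = 1 -> lands on September 1

Result: 2067-09-01


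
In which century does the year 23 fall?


Century = (year - 1) // 100 + 1
= (23 - 1) // 100 + 1
= 22 // 100 + 1
= 0 + 1

1st century


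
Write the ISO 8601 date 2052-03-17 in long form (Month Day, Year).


ISO 2052-03-17 parses as year=2052, month=03, day=17
Month 3 -> March

March 17, 2052


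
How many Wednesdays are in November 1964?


November 1964 has 30 days
Anchor: Jan 1, 1964. With p = 1964 - 1 = 1963: (p + p//4 - p//100 + p//400) mod 7 = (1963 + 490 - 19 + 4) mod 7 = 2438 mod 7 = 2 -> Wednesday (Mon=0 ... Sun=6)
Days before November (Jan-Oct): 305; November 1 index = (2 + 305) mod 7 = 6 -> Sunday
First Wednesday is November 4
Wednesdays: 4, 11, 18, 25

4 Wednesdays


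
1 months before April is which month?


April is month 4
4 - 1 = 3

March


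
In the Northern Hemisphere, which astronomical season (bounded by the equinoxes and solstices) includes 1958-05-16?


Date: May 16
Astronomical Spring (approx.; exact equinox/solstice day varies by year): March 20 to June 20
May 16 falls within the Spring window

Spring


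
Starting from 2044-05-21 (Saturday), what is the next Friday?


Current: Saturday
Target: Friday
Days ahead: 6

Next Friday: 2044-05-27


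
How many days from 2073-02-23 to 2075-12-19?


From 2073-02-23 to 2075-12-19
2073-02-23: days before February = 31; day of year = 31 + 23 = 54
2075-12-19: days before December = 31 + 28 + 31 + 30 + 31 + 30 + 31 + 31 + 30 + 31 + 30 = 334 (2075 is not a leap year); day of year = 334 + 19 = 353
Rest of 2073: 365 - 54 = 311
Full years 2074 (365): 365
Total = 311 + 365 + 353 = 1029

1029 days


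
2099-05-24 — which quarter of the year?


Month: May (month 5)
Q1: Jan-Mar, Q2: Apr-Jun, Q3: Jul-Sep, Q4: Oct-Dec

Q2


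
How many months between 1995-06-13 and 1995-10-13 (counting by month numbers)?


From June 1995 to October 1995
0 years * 12 = 0 months, plus 4 months = 4

4 months


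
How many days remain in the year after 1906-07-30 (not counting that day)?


Day of year: 211 of 365
Remaining = 365 - 211

154 days


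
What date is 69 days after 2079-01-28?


Start: 2079-01-28, add 69 days
January 2079 has 31 days: 31 - 28 = 3 days to January 31 -> 66 left
February 2079 has 28 days -> 38 left
March 2079 has 31 days -> 7 left
April 2079: 7 <= 30 -> lands on April 7

Result: 2079-04-07


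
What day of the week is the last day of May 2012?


May 2012 has 31 days
Anchor: Jan 1, 2012. With p = 2012 - 1 = 2011: (p + p//4 - p//100 + p//400) mod 7 = (2011 + 502 - 20 + 5) mod 7 = 2498 mod 7 = 6 -> Sunday (Mon=0 ... Sun=6)
Days before May (Jan-Apr): 121; May 1 index = (6 + 121) mod 7 = 1 -> Tuesday
Last day offset: 31 - 1 = 30 days
Weekday index = (1 + 30) mod 7 = 3

Thursday, May 31
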